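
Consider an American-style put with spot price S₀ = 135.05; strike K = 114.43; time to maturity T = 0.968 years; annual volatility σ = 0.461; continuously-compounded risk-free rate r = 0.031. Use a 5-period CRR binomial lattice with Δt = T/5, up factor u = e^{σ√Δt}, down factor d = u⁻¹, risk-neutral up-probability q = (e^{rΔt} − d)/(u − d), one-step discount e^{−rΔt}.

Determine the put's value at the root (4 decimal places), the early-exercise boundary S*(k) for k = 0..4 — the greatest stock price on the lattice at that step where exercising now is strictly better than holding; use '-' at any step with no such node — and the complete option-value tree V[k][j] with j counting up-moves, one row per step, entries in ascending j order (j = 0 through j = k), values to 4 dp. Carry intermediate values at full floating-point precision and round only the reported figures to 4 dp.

Δt=0.19360  u=1.22488  d=0.81641  q=0.46420  discount=0.99402
step 5 (expiry): payoffs max(K−S,0) = 65.4484 40.9418 4.1740 0.0000 0.0000 0.0000
step 4: (k=4,j=0): S=59.9964, (K−S)⁺=54.4336, hold=53.7489 ⇒ V=54.4336 exercise | (k=4,j=1): S=90.0140, (K−S)⁺=24.4160, hold=23.7313 ⇒ V=24.4160 exercise | (k=4,j=2): S=135.0500, (K−S)⁺=0.0000, hold=2.2230 ⇒ V=2.2230 continue | (k=4,j=3): S=202.6185, (K−S)⁺=0.0000, hold=0.0000 ⇒ V=0.0000 continue | (k=4,j=4): S=303.9931, (K−S)⁺=0.0000, hold=0.0000 ⇒ V=0.0000 continue  boundary S*=90.0140
step 3: (k=3,j=0): S=73.4882, (K−S)⁺=40.9418, hold=40.2571 ⇒ V=40.9418 exercise | (k=3,j=1): S=110.2560, (K−S)⁺=4.1740, hold=14.0296 ⇒ V=14.0296 continue | (k=3,j=2): S=165.4196, (K−S)⁺=0.0000, hold=1.1840 ⇒ V=1.1840 continue | (k=3,j=3): S=248.1827, (K−S)⁺=0.0000, hold=0.0000 ⇒ V=0.0000 continue  boundary S*=73.4882
step 2: (k=2,j=0): S=90.0140, (K−S)⁺=24.4160, hold=28.2789 ⇒ V=28.2789 continue | (k=2,j=1): S=135.0500, (K−S)⁺=0.0000, hold=8.0184 ⇒ V=8.0184 continue | (k=2,j=2): S=202.6185, (K−S)⁺=0.0000, hold=0.6306 ⇒ V=0.6306 continue  boundary S*=-
step 1: (k=1,j=0): S=110.2560, (K−S)⁺=4.1740, hold=18.7610 ⇒ V=18.7610 continue | (k=1,j=1): S=165.4196, (K−S)⁺=0.0000, hold=4.5615 ⇒ V=4.5615 continue  boundary S*=-
step 0: (k=0,j=0): S=135.0500, (K−S)⁺=0.0000, hold=12.0968 ⇒ V=12.0968 continue  boundary S*=-

price = 12.0968
boundary = - - - 73.4882 90.0140
tree:
12.0968
18.7610 4.5615
28.2789 8.0184 0.6306
40.9418 14.0296 1.1840 0.0000
54.4336 24.4160 2.2230 0.0000 0.0000
65.4484 40.9418 4.1740 0.0000 0.0000 0.0000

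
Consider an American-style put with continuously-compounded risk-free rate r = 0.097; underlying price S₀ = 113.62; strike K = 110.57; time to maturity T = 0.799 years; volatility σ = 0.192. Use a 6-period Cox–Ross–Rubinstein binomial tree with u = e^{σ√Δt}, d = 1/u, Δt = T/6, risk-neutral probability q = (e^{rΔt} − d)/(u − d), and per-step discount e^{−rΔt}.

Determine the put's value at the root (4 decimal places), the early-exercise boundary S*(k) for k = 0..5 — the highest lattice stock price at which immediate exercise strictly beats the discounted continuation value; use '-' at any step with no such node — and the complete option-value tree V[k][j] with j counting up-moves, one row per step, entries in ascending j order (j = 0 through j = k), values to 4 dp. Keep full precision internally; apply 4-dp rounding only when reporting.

Δt=0.13317  u=1.07258  d=0.93233  q=0.57519  discount=0.98717
step 6 (expiry): payoffs max(K−S,0) = 35.9453 24.7201 11.8063 0.0000 0.0000 0.0000 0.0000
step 5: (k=5,j=0): S=80.0408, (K−S)⁺=30.5292, hold=29.1102 ⇒ V=30.5292 exercise | (k=5,j=1): S=92.0807, (K−S)⁺=18.4893, hold=17.0702 ⇒ V=18.4893 exercise | (k=5,j=2): S=105.9317, (K−S)⁺=4.6383, hold=4.9510 ⇒ V=4.9510 continue | (k=5,j=3): S=121.8663, (K−S)⁺=0.0000, hold=0.0000 ⇒ V=0.0000 continue | (k=5,j=4): S=140.1977, (K−S)⁺=0.0000, hold=0.0000 ⇒ V=0.0000 continue | (k=5,j=5): S=161.2866, (K−S)⁺=0.0000, hold=0.0000 ⇒ V=0.0000 continue  boundary S*=92.0807
step 4: (k=4,j=0): S=85.8499, (K−S)⁺=24.7201, hold=23.3010 ⇒ V=24.7201 exercise | (k=4,j=1): S=98.7637, (K−S)⁺=11.8063, hold=10.5648 ⇒ V=11.8063 exercise | (k=4,j=2): S=113.6200, (K−S)⁺=0.0000, hold=2.0762 ⇒ V=2.0762 continue | (k=4,j=3): S=130.7110, (K−S)⁺=0.0000, hold=0.0000 ⇒ V=0.0000 continue | (k=4,j=4): S=150.3729, (K−S)⁺=0.0000, hold=0.0000 ⇒ V=0.0000 continue  boundary S*=98.7637
step 3: (k=3,j=0): S=92.0807, (K−S)⁺=18.4893, hold=17.0702 ⇒ V=18.4893 exercise | (k=3,j=1): S=105.9317, (K−S)⁺=4.6383, hold=6.1299 ⇒ V=6.1299 continue | (k=3,j=2): S=121.8663, (K−S)⁺=0.0000, hold=0.8707 ⇒ V=0.8707 continue | (k=3,j=3): S=140.1977, (K−S)⁺=0.0000, hold=0.0000 ⇒ V=0.0000 continue  boundary S*=92.0807
step 2: (k=2,j=0): S=98.7637, (K−S)⁺=11.8063, hold=11.2342 ⇒ V=11.8063 exercise | (k=2,j=1): S=113.6200, (K−S)⁺=0.0000, hold=3.0650 ⇒ V=3.0650 continue | (k=2,j=2): S=130.7110, (K−S)⁺=0.0000, hold=0.3651 ⇒ V=0.3651 continue  boundary S*=98.7637
step 1: (k=1,j=0): S=105.9317, (K−S)⁺=4.6383, hold=6.6914 ⇒ V=6.6914 continue | (k=1,j=1): S=121.8663, (K−S)⁺=0.0000, hold=1.4926 ⇒ V=1.4926 continue  boundary S*=-
step 0: (k=0,j=0): S=113.6200, (K−S)⁺=0.0000, hold=3.6536 ⇒ V=3.6536 continue  boundary S*=-

price = 3.6536
boundary = - - 98.7637 92.0807 98.7637 92.0807
tree:
3.6536
6.6914 1.4926
11.8063 3.0650 0.3651
18.4893 6.1299 0.8707 0.0000
24.7201 11.8063 2.0762 0.0000 0.0000
30.5292 18.4893 4.9510 0.0000 0.0000 0.0000
35.9453 24.7201 11.8063 0.0000 0.0000 0.0000 0.0000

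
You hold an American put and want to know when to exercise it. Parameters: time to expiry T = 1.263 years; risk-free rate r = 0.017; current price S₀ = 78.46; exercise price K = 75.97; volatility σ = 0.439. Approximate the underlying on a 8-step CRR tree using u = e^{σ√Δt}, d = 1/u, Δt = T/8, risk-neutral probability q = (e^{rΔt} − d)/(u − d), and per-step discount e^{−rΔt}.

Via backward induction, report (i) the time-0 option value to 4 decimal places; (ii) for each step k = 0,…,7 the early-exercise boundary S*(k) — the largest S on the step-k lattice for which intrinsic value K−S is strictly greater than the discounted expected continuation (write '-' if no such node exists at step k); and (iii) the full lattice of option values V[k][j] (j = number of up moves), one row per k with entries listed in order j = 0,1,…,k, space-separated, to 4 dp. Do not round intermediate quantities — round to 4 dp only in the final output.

price = 12.8898
boundary = - - - - 39.0510 46.4929 39.0510 46.4929
tree:
12.8898
17.6418 7.4787
23.4142 11.0802 3.3645
29.9937 15.9544 5.5175 0.8986
36.9190 22.1729 8.8683 1.6814 0.0000
43.1697 29.4771 13.8693 3.1464 0.0000 0.0000
48.4198 36.9190 20.8528 5.8878 0.0000 0.0000 0.0000
52.8296 43.1697 29.4771 11.0177 0.0000 0.0000 0.0000 0.0000
56.5336 48.4198 36.9190 20.6171 0.0000 0.0000 0.0000 0.0000 0.0000

params: Δt=0.15787 u=1.19057 d=0.83994 q=0.46417 e^(-rΔt)=0.99732
t_8 payoffs: 56.5336 48.4198 36.9190 20.6171 0.0000 0.0000 0.0000 0.0000 0.0000
t_7: node(7,0) S=23.1404 payoff=52.8296 vs cont=52.6260 → 52.8296 [stop]  node(7,1) S=32.8003 payoff=43.1697 vs cont=42.9660 → 43.1697 [stop]  node(7,2) S=46.4929 payoff=29.4771 vs cont=29.2735 → 29.4771 [stop]  node(7,3) S=65.9014 payoff=10.0686 vs cont=11.0177 → 11.0177 [wait]  node(7,4) S=93.4119 payoff=0.0000 vs cont=0.0000 → 0.0000 [wait]  node(7,5) S=132.4068 payoff=0.0000 vs cont=0.0000 → 0.0000 [wait]  node(7,6) S=187.6801 payoff=0.0000 vs cont=0.0000 → 0.0000 [wait]  node(7,7) S=266.0273 payoff=0.0000 vs cont=0.0000 → 0.0000 [wait]  ⇒ S*(7)=46.4929
t_6: node(6,0) S=27.5502 payoff=48.4198 vs cont=48.2162 → 48.4198 [stop]  node(6,1) S=39.0510 payoff=36.9190 vs cont=36.7154 → 36.9190 [stop]  node(6,2) S=55.3529 payoff=20.6171 vs cont=20.8528 → 20.8528 [wait]  node(6,3) S=78.4600 payoff=0.0000 vs cont=5.8878 → 5.8878 [wait]  node(6,4) S=111.2132 payoff=0.0000 vs cont=0.0000 → 0.0000 [wait]  node(6,5) S=157.6392 payoff=0.0000 vs cont=0.0000 → 0.0000 [wait]  node(6,6) S=223.4458 payoff=0.0000 vs cont=0.0000 → 0.0000 [wait]  ⇒ S*(6)=39.0510
t_5: node(5,0) S=32.8003 payoff=43.1697 vs cont=42.9660 → 43.1697 [stop]  node(5,1) S=46.4929 payoff=29.4771 vs cont=29.3826 → 29.4771 [stop]  node(5,2) S=65.9014 payoff=10.0686 vs cont=13.8693 → 13.8693 [wait]  node(5,3) S=93.4119 payoff=0.0000 vs cont=3.1464 → 3.1464 [wait]  node(5,4) S=132.4068 payoff=0.0000 vs cont=0.0000 → 0.0000 [wait]  node(5,5) S=187.6801 payoff=0.0000 vs cont=0.0000 → 0.0000 [wait]  ⇒ S*(5)=46.4929
t_4: node(4,0) S=39.0510 payoff=36.9190 vs cont=36.7154 → 36.9190 [stop]  node(4,1) S=55.3529 payoff=20.6171 vs cont=22.1729 → 22.1729 [wait]  node(4,2) S=78.4600 payoff=0.0000 vs cont=8.8683 → 8.8683 [wait]  node(4,3) S=111.2132 payoff=0.0000 vs cont=1.6814 → 1.6814 [wait]  node(4,4) S=157.6392 payoff=0.0000 vs cont=0.0000 → 0.0000 [wait]  ⇒ S*(4)=39.0510
t_3: node(3,0) S=46.4929 payoff=29.4771 vs cont=29.9937 → 29.9937 [wait]  node(3,1) S=65.9014 payoff=10.0686 vs cont=15.9544 → 15.9544 [wait]  node(3,2) S=93.4119 payoff=0.0000 vs cont=5.5175 → 5.5175 [wait]  node(3,3) S=132.4068 payoff=0.0000 vs cont=0.8986 → 0.8986 [wait]  ⇒ S*(3)=-
t_2: node(2,0) S=55.3529 payoff=20.6171 vs cont=23.4142 → 23.4142 [wait]  node(2,1) S=78.4600 payoff=0.0000 vs cont=11.0802 → 11.0802 [wait]  node(2,2) S=111.2132 payoff=0.0000 vs cont=3.3645 → 3.3645 [wait]  ⇒ S*(2)=-
t_1: node(1,0) S=65.9014 payoff=10.0686 vs cont=17.6418 → 17.6418 [wait]  node(1,1) S=93.4119 payoff=0.0000 vs cont=7.4787 → 7.4787 [wait]  ⇒ S*(1)=-
t_0: node(0,0) S=78.4600 payoff=0.0000 vs cont=12.8898 → 12.8898 [wait]  ⇒ S*(0)=-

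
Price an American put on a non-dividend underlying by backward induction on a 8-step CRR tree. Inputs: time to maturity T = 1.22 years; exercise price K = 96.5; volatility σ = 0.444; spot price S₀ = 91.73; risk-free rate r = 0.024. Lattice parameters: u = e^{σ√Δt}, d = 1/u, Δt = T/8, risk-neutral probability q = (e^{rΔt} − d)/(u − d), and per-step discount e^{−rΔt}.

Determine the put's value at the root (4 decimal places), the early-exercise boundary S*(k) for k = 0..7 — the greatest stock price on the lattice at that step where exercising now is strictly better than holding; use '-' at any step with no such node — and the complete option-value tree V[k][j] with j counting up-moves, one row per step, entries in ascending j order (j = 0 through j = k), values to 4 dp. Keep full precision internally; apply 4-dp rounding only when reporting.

Δt=0.15250, u=1.18933, d=0.84081, q=0.46728, disc=e^(-rΔt)=0.99635
k=8 terminal: V=max(K-S,0) → 73.5860 64.0881 50.6535 31.6502 4.7700 0.0000 0.0000 0.0000 0.0000
k=7: j=0 S=27.2523 intr=69.2477 cont=68.8952 V=69.2477[EX]; j=1 S=38.5483 intr=57.9517 cont=57.5992 V=57.9517[EX]; j=2 S=54.5265 intr=41.9735 cont=41.6210 V=41.9735[EX]; j=3 S=77.1277 intr=19.3723 cont=19.0198 V=19.3723[EX]; j=4 S=109.0970 intr=0.0000 cont=2.5318 V=2.5318[hold]; j=5 S=154.3175 intr=0.0000 cont=0.0000 V=0.0000[hold]; j=6 S=218.2819 intr=0.0000 cont=0.0000 V=0.0000[hold]; j=7 S=308.7594 intr=0.0000 cont=0.0000 V=0.0000[hold]  S*(7)=77.1277
k=6: j=0 S=32.4119 intr=64.0881 cont=63.7356 V=64.0881[EX]; j=1 S=45.8465 intr=50.6535 cont=50.3009 V=50.6535[EX]; j=2 S=64.8498 intr=31.6502 cont=31.2976 V=31.6502[EX]; j=3 S=91.7300 intr=4.7700 cont=11.4610 V=11.4610[hold]; j=4 S=129.7520 intr=0.0000 cont=1.3438 V=1.3438[hold]; j=5 S=183.5339 intr=0.0000 cont=0.0000 V=0.0000[hold]; j=6 S=259.6085 intr=0.0000 cont=0.0000 V=0.0000[hold]  S*(6)=64.8498
k=5: j=0 S=38.5483 intr=57.9517 cont=57.5992 V=57.9517[EX]; j=1 S=54.5265 intr=41.9735 cont=41.6210 V=41.9735[EX]; j=2 S=77.1277 intr=19.3723 cont=22.1350 V=22.1350[hold]; j=3 S=109.0970 intr=0.0000 cont=6.7088 V=6.7088[hold]; j=4 S=154.3175 intr=0.0000 cont=0.7132 V=0.7132[hold]; j=5 S=218.2819 intr=0.0000 cont=0.0000 V=0.0000[hold]  S*(5)=54.5265
k=4: j=0 S=45.8465 intr=50.6535 cont=50.3009 V=50.6535[EX]; j=1 S=64.8498 intr=31.6502 cont=32.5838 V=32.5838[hold]; j=2 S=91.7300 intr=4.7700 cont=14.8721 V=14.8721[hold]; j=3 S=129.7520 intr=0.0000 cont=3.8929 V=3.8929[hold]; j=4 S=183.5339 intr=0.0000 cont=0.3786 V=0.3786[hold]  S*(4)=45.8465
k=3: j=0 S=54.5265 intr=41.9735 cont=42.0556 V=42.0556[hold]; j=1 S=77.1277 intr=19.3723 cont=24.2186 V=24.2186[hold]; j=2 S=109.0970 intr=0.0000 cont=9.7061 V=9.7061[hold]; j=3 S=154.3175 intr=0.0000 cont=2.2425 V=2.2425[hold]  S*(3)=-
k=2: j=0 S=64.8498 intr=31.6502 cont=33.5975 V=33.5975[hold]; j=1 S=91.7300 intr=4.7700 cont=17.3735 V=17.3735[hold]; j=2 S=129.7520 intr=0.0000 cont=6.1958 V=6.1958[hold]  S*(2)=-
k=1: j=0 S=77.1277 intr=19.3723 cont=25.9213 V=25.9213[hold]; j=1 S=109.0970 intr=0.0000 cont=12.1060 V=12.1060[hold]  S*(1)=-
k=0: j=0 S=91.7300 intr=4.7700 cont=19.3945 V=19.3945[hold]  S*(0)=-

price = 19.3945
boundary = - - - - 45.8465 54.5265 64.8498 77.1277
tree:
19.3945
25.9213 12.1060
33.5975 17.3735 6.1958
42.0556 24.2186 9.7061 2.2425
50.6535 32.5838 14.8721 3.8929 0.3786
57.9517 41.9735 22.1350 6.7088 0.7132 0.0000
64.0881 50.6535 31.6502 11.4610 1.3438 0.0000 0.0000
69.2477 57.9517 41.9735 19.3723 2.5318 0.0000 0.0000 0.0000
73.5860 64.0881 50.6535 31.6502 4.7700 0.0000 0.0000 0.0000 0.0000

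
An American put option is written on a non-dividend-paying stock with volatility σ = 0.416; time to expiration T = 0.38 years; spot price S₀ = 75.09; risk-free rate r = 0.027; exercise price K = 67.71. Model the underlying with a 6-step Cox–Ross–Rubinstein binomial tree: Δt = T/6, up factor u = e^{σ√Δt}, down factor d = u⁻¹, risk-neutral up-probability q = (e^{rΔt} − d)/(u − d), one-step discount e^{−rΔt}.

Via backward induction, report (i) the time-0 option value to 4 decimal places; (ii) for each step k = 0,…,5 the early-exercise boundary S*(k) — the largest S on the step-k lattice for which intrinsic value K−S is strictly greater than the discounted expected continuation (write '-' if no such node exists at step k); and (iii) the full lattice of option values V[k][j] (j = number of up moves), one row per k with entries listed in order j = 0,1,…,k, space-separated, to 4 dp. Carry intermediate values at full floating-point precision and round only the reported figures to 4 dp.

Δt=0.06333  u=1.11037  d=0.90060  q=0.48201  discount=0.99829
step 6 (expiry): payoffs max(K−S,0) = 27.6435 18.3113 6.8056 0.0000 0.0000 0.0000 0.0000
step 5: (k=5,j=0): S=44.4886, (K−S)⁺=23.2214, hold=23.1057 ⇒ V=23.2214 exercise | (k=5,j=1): S=54.8507, (K−S)⁺=12.8593, hold=12.7437 ⇒ V=12.8593 exercise | (k=5,j=2): S=67.6263, (K−S)⁺=0.0837, hold=3.5192 ⇒ V=3.5192 continue | (k=5,j=3): S=83.3775, (K−S)⁺=0.0000, hold=0.0000 ⇒ V=0.0000 continue | (k=5,j=4): S=102.7974, (K−S)⁺=0.0000, hold=0.0000 ⇒ V=0.0000 continue | (k=5,j=5): S=126.7406, (K−S)⁺=0.0000, hold=0.0000 ⇒ V=0.0000 continue  boundary S*=54.8507
step 4: (k=4,j=0): S=49.3987, (K−S)⁺=18.3113, hold=18.1957 ⇒ V=18.3113 exercise | (k=4,j=1): S=60.9044, (K−S)⁺=6.8056, hold=8.3430 ⇒ V=8.3430 continue | (k=4,j=2): S=75.0900, (K−S)⁺=0.0000, hold=1.8198 ⇒ V=1.8198 continue | (k=4,j=3): S=92.5797, (K−S)⁺=0.0000, hold=0.0000 ⇒ V=0.0000 continue | (k=4,j=4): S=114.1429, (K−S)⁺=0.0000, hold=0.0000 ⇒ V=0.0000 continue  boundary S*=49.3987
step 3: (k=3,j=0): S=54.8507, (K−S)⁺=12.8593, hold=13.4834 ⇒ V=13.4834 continue | (k=3,j=1): S=67.6263, (K−S)⁺=0.0837, hold=5.1899 ⇒ V=5.1899 continue | (k=3,j=2): S=83.3775, (K−S)⁺=0.0000, hold=0.9410 ⇒ V=0.9410 continue | (k=3,j=3): S=102.7974, (K−S)⁺=0.0000, hold=0.0000 ⇒ V=0.0000 continue  boundary S*=-
step 2: (k=2,j=0): S=60.9044, (K−S)⁺=6.8056, hold=9.4697 ⇒ V=9.4697 continue | (k=2,j=1): S=75.0900, (K−S)⁺=0.0000, hold=3.1365 ⇒ V=3.1365 continue | (k=2,j=2): S=92.5797, (K−S)⁺=0.0000, hold=0.4866 ⇒ V=0.4866 continue  boundary S*=-
step 1: (k=1,j=0): S=67.6263, (K−S)⁺=0.0837, hold=6.4061 ⇒ V=6.4061 continue | (k=1,j=1): S=83.3775, (K−S)⁺=0.0000, hold=1.8561 ⇒ V=1.8561 continue  boundary S*=-
step 0: (k=0,j=0): S=75.0900, (K−S)⁺=0.0000, hold=4.2057 ⇒ V=4.2057 continue  boundary S*=-

price = 4.2057
boundary = - - - - 49.3987 54.8507
tree:
4.2057
6.4061 1.8561
9.4697 3.1365 0.4866
13.4834 5.1899 0.9410 0.0000
18.3113 8.3430 1.8198 0.0000 0.0000
23.2214 12.8593 3.5192 0.0000 0.0000 0.0000
27.6435 18.3113 6.8056 0.0000 0.0000 0.0000 0.0000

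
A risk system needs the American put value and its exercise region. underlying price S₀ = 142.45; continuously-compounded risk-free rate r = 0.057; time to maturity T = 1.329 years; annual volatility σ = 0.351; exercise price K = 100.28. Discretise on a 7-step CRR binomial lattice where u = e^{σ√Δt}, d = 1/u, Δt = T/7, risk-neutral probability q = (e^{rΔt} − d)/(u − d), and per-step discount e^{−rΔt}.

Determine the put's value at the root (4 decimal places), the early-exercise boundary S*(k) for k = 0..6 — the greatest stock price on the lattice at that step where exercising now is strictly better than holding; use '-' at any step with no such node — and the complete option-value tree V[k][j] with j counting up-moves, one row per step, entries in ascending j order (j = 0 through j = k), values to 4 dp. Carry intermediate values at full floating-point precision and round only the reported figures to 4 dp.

price = 3.8871
boundary = - - - - - 66.3068 77.2643
tree:
3.8871
6.3651 1.4669
10.1864 2.6412 0.3117
15.8426 4.6910 0.6268 0.0000
23.7592 8.1858 1.2604 0.0000 0.0000
33.9732 13.9530 2.5344 0.0000 0.0000 0.0000
43.3768 23.0157 5.0962 0.0000 0.0000 0.0000 0.0000
51.4467 33.9732 10.2474 0.0000 0.0000 0.0000 0.0000 0.0000

Δt=0.18986  u=1.16525  d=0.85818  q=0.49727  discount=0.98924
step 7 (expiry): payoffs max(K−S,0) = 51.4467 33.9732 10.2474 0.0000 0.0000 0.0000 0.0000 0.0000
step 6: (k=6,j=0): S=56.9032, (K−S)⁺=43.3768, hold=42.2974 ⇒ V=43.3768 exercise | (k=6,j=1): S=77.2643, (K−S)⁺=23.0157, hold=21.9364 ⇒ V=23.0157 exercise | (k=6,j=2): S=104.9109, (K−S)⁺=0.0000, hold=5.0962 ⇒ V=5.0962 continue | (k=6,j=3): S=142.4500, (K−S)⁺=0.0000, hold=0.0000 ⇒ V=0.0000 continue | (k=6,j=4): S=193.4213, (K−S)⁺=0.0000, hold=0.0000 ⇒ V=0.0000 continue | (k=6,j=5): S=262.6311, (K−S)⁺=0.0000, hold=0.0000 ⇒ V=0.0000 continue | (k=6,j=6): S=356.6055, (K−S)⁺=0.0000, hold=0.0000 ⇒ V=0.0000 continue  boundary S*=77.2643
step 5: (k=5,j=0): S=66.3068, (K−S)⁺=33.9732, hold=32.8939 ⇒ V=33.9732 exercise | (k=5,j=1): S=90.0326, (K−S)⁺=10.2474, hold=13.9530 ⇒ V=13.9530 continue | (k=5,j=2): S=122.2479, (K−S)⁺=0.0000, hold=2.5344 ⇒ V=2.5344 continue | (k=5,j=3): S=165.9906, (K−S)⁺=0.0000, hold=0.0000 ⇒ V=0.0000 continue | (k=5,j=4): S=225.3851, (K−S)⁺=0.0000, hold=0.0000 ⇒ V=0.0000 continue | (k=5,j=5): S=306.0322, (K−S)⁺=0.0000, hold=0.0000 ⇒ V=0.0000 continue  boundary S*=66.3068
step 4: (k=4,j=0): S=77.2643, (K−S)⁺=23.0157, hold=23.7592 ⇒ V=23.7592 continue | (k=4,j=1): S=104.9109, (K−S)⁺=0.0000, hold=8.1858 ⇒ V=8.1858 continue | (k=4,j=2): S=142.4500, (K−S)⁺=0.0000, hold=1.2604 ⇒ V=1.2604 continue | (k=4,j=3): S=193.4213, (K−S)⁺=0.0000, hold=0.0000 ⇒ V=0.0000 continue | (k=4,j=4): S=262.6311, (K−S)⁺=0.0000, hold=0.0000 ⇒ V=0.0000 continue  boundary S*=-
step 3: (k=3,j=0): S=90.0326, (K−S)⁺=10.2474, hold=15.8426 ⇒ V=15.8426 continue | (k=3,j=1): S=122.2479, (K−S)⁺=0.0000, hold=4.6910 ⇒ V=4.6910 continue | (k=3,j=2): S=165.9906, (K−S)⁺=0.0000, hold=0.6268 ⇒ V=0.6268 continue | (k=3,j=3): S=225.3851, (K−S)⁺=0.0000, hold=0.0000 ⇒ V=0.0000 continue  boundary S*=-
step 2: (k=2,j=0): S=104.9109, (K−S)⁺=0.0000, hold=10.1864 ⇒ V=10.1864 continue | (k=2,j=1): S=142.4500, (K−S)⁺=0.0000, hold=2.6412 ⇒ V=2.6412 continue | (k=2,j=2): S=193.4213, (K−S)⁺=0.0000, hold=0.3117 ⇒ V=0.3117 continue  boundary S*=-
step 1: (k=1,j=0): S=122.2479, (K−S)⁺=0.0000, hold=6.3651 ⇒ V=6.3651 continue | (k=1,j=1): S=165.9906, (K−S)⁺=0.0000, hold=1.4669 ⇒ V=1.4669 continue  boundary S*=-
step 0: (k=0,j=0): S=142.4500, (K−S)⁺=0.0000, hold=3.8871 ⇒ V=3.8871 continue  boundary S*=-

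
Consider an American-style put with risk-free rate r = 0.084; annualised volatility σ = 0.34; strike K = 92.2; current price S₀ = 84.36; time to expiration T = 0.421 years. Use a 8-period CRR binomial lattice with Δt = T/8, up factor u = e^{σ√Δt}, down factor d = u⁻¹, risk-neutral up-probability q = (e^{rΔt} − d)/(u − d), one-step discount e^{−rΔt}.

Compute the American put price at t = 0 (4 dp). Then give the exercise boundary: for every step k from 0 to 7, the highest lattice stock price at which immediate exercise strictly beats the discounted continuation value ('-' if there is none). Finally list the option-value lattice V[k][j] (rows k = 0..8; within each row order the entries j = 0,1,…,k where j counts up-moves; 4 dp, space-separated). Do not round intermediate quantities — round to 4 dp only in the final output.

price = 10.9292
boundary = - - 72.1755 66.7600 72.1755 66.7600 72.1755 78.0303
tree:
10.9292
15.0386 7.0585
20.0245 10.3576 3.9360
25.4400 14.6868 6.2697 1.7180
30.4492 20.0245 9.6632 3.0493 0.4481
35.0825 25.4400 14.2851 5.2868 0.9165 0.0000
39.3681 30.4492 20.0245 8.8704 1.8743 0.0000 0.0000
43.3322 35.0825 25.4400 14.1697 3.8334 0.0000 0.0000 0.0000
46.9989 39.3681 30.4492 20.0245 7.8400 0.0000 0.0000 0.0000 0.0000

Δt=0.05262  u=1.08112  d=0.92497  q=0.50888  discount=0.99559
step 8 (expiry): payoffs max(K−S,0) = 46.9989 39.3681 30.4492 20.0245 7.8400 0.0000 0.0000 0.0000 0.0000
step 7: (k=7,j=0): S=48.8678, (K−S)⁺=43.3322, hold=42.9256 ⇒ V=43.3322 exercise | (k=7,j=1): S=57.1175, (K−S)⁺=35.0825, hold=34.6758 ⇒ V=35.0825 exercise | (k=7,j=2): S=66.7600, (K−S)⁺=25.4400, hold=25.0333 ⇒ V=25.4400 exercise | (k=7,j=3): S=78.0303, (K−S)⁺=14.1697, hold=13.7631 ⇒ V=14.1697 exercise | (k=7,j=4): S=91.2032, (K−S)⁺=0.9968, hold=3.8334 ⇒ V=3.8334 continue | (k=7,j=5): S=106.5999, (K−S)⁺=0.0000, hold=0.0000 ⇒ V=0.0000 continue | (k=7,j=6): S=124.5959, (K−S)⁺=0.0000, hold=0.0000 ⇒ V=0.0000 continue | (k=7,j=7): S=145.6299, (K−S)⁺=0.0000, hold=0.0000 ⇒ V=0.0000 continue  boundary S*=78.0303
step 6: (k=6,j=0): S=52.8319, (K−S)⁺=39.3681, hold=38.9615 ⇒ V=39.3681 exercise | (k=6,j=1): S=61.7508, (K−S)⁺=30.4492, hold=30.0425 ⇒ V=30.4492 exercise | (k=6,j=2): S=72.1755, (K−S)⁺=20.0245, hold=19.6178 ⇒ V=20.0245 exercise | (k=6,j=3): S=84.3600, (K−S)⁺=7.8400, hold=8.8704 ⇒ V=8.8704 continue | (k=6,j=4): S=98.6015, (K−S)⁺=0.0000, hold=1.8743 ⇒ V=1.8743 continue | (k=6,j=5): S=115.2472, (K−S)⁺=0.0000, hold=0.0000 ⇒ V=0.0000 continue | (k=6,j=6): S=134.7030, (K−S)⁺=0.0000, hold=0.0000 ⇒ V=0.0000 continue  boundary S*=72.1755
step 5: (k=5,j=0): S=57.1175, (K−S)⁺=35.0825, hold=34.6758 ⇒ V=35.0825 exercise | (k=5,j=1): S=66.7600, (K−S)⁺=25.4400, hold=25.0333 ⇒ V=25.4400 exercise | (k=5,j=2): S=78.0303, (K−S)⁺=14.1697, hold=14.2851 ⇒ V=14.2851 continue | (k=5,j=3): S=91.2032, (K−S)⁺=0.9968, hold=5.2868 ⇒ V=5.2868 continue | (k=5,j=4): S=106.5999, (K−S)⁺=0.0000, hold=0.9165 ⇒ V=0.9165 continue | (k=5,j=5): S=124.5959, (K−S)⁺=0.0000, hold=0.0000 ⇒ V=0.0000 continue  boundary S*=66.7600
step 4: (k=4,j=0): S=61.7508, (K−S)⁺=30.4492, hold=30.0425 ⇒ V=30.4492 exercise | (k=4,j=1): S=72.1755, (K−S)⁺=20.0245, hold=19.6763 ⇒ V=20.0245 exercise | (k=4,j=2): S=84.3600, (K−S)⁺=7.8400, hold=9.6632 ⇒ V=9.6632 continue | (k=4,j=3): S=98.6015, (K−S)⁺=0.0000, hold=3.0493 ⇒ V=3.0493 continue | (k=4,j=4): S=115.2472, (K−S)⁺=0.0000, hold=0.4481 ⇒ V=0.4481 continue  boundary S*=72.1755
step 3: (k=3,j=0): S=66.7600, (K−S)⁺=25.4400, hold=25.0333 ⇒ V=25.4400 exercise | (k=3,j=1): S=78.0303, (K−S)⁺=14.1697, hold=14.6868 ⇒ V=14.6868 continue | (k=3,j=2): S=91.2032, (K−S)⁺=0.9968, hold=6.2697 ⇒ V=6.2697 continue | (k=3,j=3): S=106.5999, (K−S)⁺=0.0000, hold=1.7180 ⇒ V=1.7180 continue  boundary S*=66.7600
step 2: (k=2,j=0): S=72.1755, (K−S)⁺=20.0245, hold=19.8798 ⇒ V=20.0245 exercise | (k=2,j=1): S=84.3600, (K−S)⁺=7.8400, hold=10.3576 ⇒ V=10.3576 continue | (k=2,j=2): S=98.6015, (K−S)⁺=0.0000, hold=3.9360 ⇒ V=3.9360 continue  boundary S*=72.1755
step 1: (k=1,j=0): S=78.0303, (K−S)⁺=14.1697, hold=15.0386 ⇒ V=15.0386 continue | (k=1,j=1): S=91.2032, (K−S)⁺=0.9968, hold=7.0585 ⇒ V=7.0585 continue  boundary S*=-
step 0: (k=0,j=0): S=84.3600, (K−S)⁺=7.8400, hold=10.9292 ⇒ V=10.9292 continue  boundary S*=-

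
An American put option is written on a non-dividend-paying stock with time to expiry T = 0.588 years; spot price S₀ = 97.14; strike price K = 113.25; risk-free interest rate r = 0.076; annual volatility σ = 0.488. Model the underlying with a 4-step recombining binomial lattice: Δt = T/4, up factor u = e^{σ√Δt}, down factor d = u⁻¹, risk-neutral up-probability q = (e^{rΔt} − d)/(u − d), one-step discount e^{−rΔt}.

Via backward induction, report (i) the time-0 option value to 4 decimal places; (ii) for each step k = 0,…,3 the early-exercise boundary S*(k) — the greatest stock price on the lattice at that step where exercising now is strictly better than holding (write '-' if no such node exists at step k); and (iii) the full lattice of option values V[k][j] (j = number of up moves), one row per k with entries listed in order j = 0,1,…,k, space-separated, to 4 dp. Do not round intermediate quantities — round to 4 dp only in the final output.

price = 23.1676
boundary = - - 66.8164 80.5639
tree:
23.1676
33.5917 12.5577
46.4336 20.6383 4.2075
57.8352 32.6861 8.2330 0.0000
67.2912 46.4336 16.1100 0.0000 0.0000

Δt=0.14700, u=1.20575, d=0.82936, q=0.48321, disc=e^(-rΔt)=0.98889
k=4 terminal: V=max(K-S,0) → 67.2912 46.4336 16.1100 0.0000 0.0000
k=3: j=0 S=55.4148 intr=57.8352 cont=56.5770 V=57.8352[EX]; j=1 S=80.5639 intr=32.6861 cont=31.4279 V=32.6861[EX]; j=2 S=117.1266 intr=0.0000 cont=8.2330 V=8.2330[hold]; j=3 S=170.2826 intr=0.0000 cont=0.0000 V=0.0000[hold]  S*(3)=80.5639
k=2: j=0 S=66.8164 intr=46.4336 cont=45.1754 V=46.4336[EX]; j=1 S=97.1400 intr=16.1100 cont=20.6383 V=20.6383[hold]; j=2 S=141.2254 intr=0.0000 cont=4.2075 V=4.2075[hold]  S*(2)=66.8164
k=1: j=0 S=80.5639 intr=32.6861 cont=33.5917 V=33.5917[hold]; j=1 S=117.1266 intr=0.0000 cont=12.5577 V=12.5577[hold]  S*(1)=-
k=0: j=0 S=97.1400 intr=16.1100 cont=23.1676 V=23.1676[hold]  S*(0)=-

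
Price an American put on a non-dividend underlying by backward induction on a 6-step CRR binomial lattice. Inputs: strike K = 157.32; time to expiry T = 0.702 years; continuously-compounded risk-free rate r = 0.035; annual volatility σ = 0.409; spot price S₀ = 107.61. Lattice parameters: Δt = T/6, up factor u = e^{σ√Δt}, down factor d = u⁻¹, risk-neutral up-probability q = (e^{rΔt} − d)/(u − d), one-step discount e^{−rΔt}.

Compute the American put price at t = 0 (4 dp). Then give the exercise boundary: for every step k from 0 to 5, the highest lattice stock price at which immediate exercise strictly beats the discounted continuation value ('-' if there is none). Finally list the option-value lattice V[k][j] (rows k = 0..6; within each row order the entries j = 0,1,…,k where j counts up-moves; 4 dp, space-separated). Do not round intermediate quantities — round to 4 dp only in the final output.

price = 51.0938
boundary = - 93.5610 81.3462 93.5610 107.6100 123.7685
tree:
51.0938
63.7590 37.7937
75.9738 50.1576 24.7065
86.5939 63.7590 35.8342 12.8484
95.8275 75.9738 49.7100 21.0905 4.0186
103.8556 86.5939 63.7590 33.5515 7.7553 0.0000
110.8356 95.8275 75.9738 49.7100 14.9666 0.0000 0.0000

Δt=0.11700  u=1.15016  d=0.86945  q=0.47970  discount=0.99591
step 6 (expiry): payoffs max(K−S,0) = 110.8356 95.8275 75.9738 49.7100 14.9666 0.0000 0.0000
step 5: (k=5,j=0): S=53.4644, (K−S)⁺=103.8556, hold=103.2127 ⇒ V=103.8556 exercise | (k=5,j=1): S=70.7261, (K−S)⁺=86.5939, hold=85.9510 ⇒ V=86.5939 exercise | (k=5,j=2): S=93.5610, (K−S)⁺=63.7590, hold=63.1161 ⇒ V=63.7590 exercise | (k=5,j=3): S=123.7685, (K−S)⁺=33.5515, hold=32.9086 ⇒ V=33.5515 exercise | (k=5,j=4): S=163.7289, (K−S)⁺=0.0000, hold=7.7553 ⇒ V=7.7553 continue | (k=5,j=5): S=216.5911, (K−S)⁺=0.0000, hold=0.0000 ⇒ V=0.0000 continue  boundary S*=123.7685
step 4: (k=4,j=0): S=61.4925, (K−S)⁺=95.8275, hold=95.1846 ⇒ V=95.8275 exercise | (k=4,j=1): S=81.3462, (K−S)⁺=75.9738, hold=75.3309 ⇒ V=75.9738 exercise | (k=4,j=2): S=107.6100, (K−S)⁺=49.7100, hold=49.0671 ⇒ V=49.7100 exercise | (k=4,j=3): S=142.3534, (K−S)⁺=14.9666, hold=21.0905 ⇒ V=21.0905 continue | (k=4,j=4): S=188.3142, (K−S)⁺=0.0000, hold=4.0186 ⇒ V=4.0186 continue  boundary S*=107.6100
step 3: (k=3,j=0): S=70.7261, (K−S)⁺=86.5939, hold=85.9510 ⇒ V=86.5939 exercise | (k=3,j=1): S=93.5610, (K−S)⁺=63.7590, hold=63.1161 ⇒ V=63.7590 exercise | (k=3,j=2): S=123.7685, (K−S)⁺=33.5515, hold=35.8342 ⇒ V=35.8342 continue | (k=3,j=3): S=163.7289, (K−S)⁺=0.0000, hold=12.8484 ⇒ V=12.8484 continue  boundary S*=93.5610
step 2: (k=2,j=0): S=81.3462, (K−S)⁺=75.9738, hold=75.3309 ⇒ V=75.9738 exercise | (k=2,j=1): S=107.6100, (K−S)⁺=49.7100, hold=50.1576 ⇒ V=50.1576 continue | (k=2,j=2): S=142.3534, (K−S)⁺=14.9666, hold=24.7065 ⇒ V=24.7065 continue  boundary S*=81.3462
step 1: (k=1,j=0): S=93.5610, (K−S)⁺=63.7590, hold=63.3299 ⇒ V=63.7590 exercise | (k=1,j=1): S=123.7685, (K−S)⁺=33.5515, hold=37.7937 ⇒ V=37.7937 continue  boundary S*=93.5610
step 0: (k=0,j=0): S=107.6100, (K−S)⁺=49.7100, hold=51.0938 ⇒ V=51.0938 continue  boundary S*=-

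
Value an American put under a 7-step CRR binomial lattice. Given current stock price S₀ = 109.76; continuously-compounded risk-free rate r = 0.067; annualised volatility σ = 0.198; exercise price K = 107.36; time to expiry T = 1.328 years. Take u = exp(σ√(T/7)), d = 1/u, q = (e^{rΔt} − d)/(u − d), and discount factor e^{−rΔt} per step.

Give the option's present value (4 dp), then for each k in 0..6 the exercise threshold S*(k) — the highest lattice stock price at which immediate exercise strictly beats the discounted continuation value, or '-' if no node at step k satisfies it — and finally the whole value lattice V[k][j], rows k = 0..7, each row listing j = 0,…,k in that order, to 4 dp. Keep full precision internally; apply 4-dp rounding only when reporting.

Δt=0.18971, u=1.09007, d=0.91737, q=0.55253, disc=e^(-rΔt)=0.98737
k=7 terminal: V=max(K-S,0) → 47.3442 36.0462 22.6213 6.6692 0.0000 0.0000 0.0000 0.0000
k=6: j=0 S=65.4213 intr=41.9387 cont=40.5827 V=41.9387[EX]; j=1 S=77.7370 intr=29.6230 cont=28.2670 V=29.6230[EX]; j=2 S=92.3710 intr=14.9890 cont=13.6330 V=14.9890[EX]; j=3 S=109.7600 intr=0.0000 cont=2.9466 V=2.9466[hold]; j=4 S=130.4224 intr=0.0000 cont=0.0000 V=0.0000[hold]; j=5 S=154.9746 intr=0.0000 cont=0.0000 V=0.0000[hold]; j=6 S=184.1488 intr=0.0000 cont=0.0000 V=0.0000[hold]  S*(6)=92.3710
k=5: j=0 S=71.3138 intr=36.0462 cont=34.6902 V=36.0462[EX]; j=1 S=84.7387 intr=22.6213 cont=21.2653 V=22.6213[EX]; j=2 S=100.6908 intr=6.6692 cont=8.2300 V=8.2300[hold]; j=3 S=119.6460 intr=0.0000 cont=1.3019 V=1.3019[hold]; j=4 S=142.1695 intr=0.0000 cont=0.0000 V=0.0000[hold]; j=5 S=168.9331 intr=0.0000 cont=0.0000 V=0.0000[hold]  S*(5)=84.7387
k=4: j=0 S=77.7370 intr=29.6230 cont=28.2670 V=29.6230[EX]; j=1 S=92.3710 intr=14.9890 cont=14.4844 V=14.9890[EX]; j=2 S=109.7600 intr=0.0000 cont=4.3464 V=4.3464[hold]; j=3 S=130.4224 intr=0.0000 cont=0.5752 V=0.5752[hold]; j=4 S=154.9746 intr=0.0000 cont=0.0000 V=0.0000[hold]  S*(4)=92.3710
k=3: j=0 S=84.7387 intr=22.6213 cont=21.2653 V=22.6213[EX]; j=1 S=100.6908 intr=6.6692 cont=8.9936 V=8.9936[hold]; j=2 S=119.6460 intr=0.0000 cont=2.2341 V=2.2341[hold]; j=3 S=142.1695 intr=0.0000 cont=0.2541 V=0.2541[hold]  S*(3)=84.7387
k=2: j=0 S=92.3710 intr=14.9890 cont=14.9011 V=14.9890[EX]; j=1 S=109.7600 intr=0.0000 cont=5.1924 V=5.1924[hold]; j=2 S=130.4224 intr=0.0000 cont=1.1257 V=1.1257[hold]  S*(2)=92.3710
k=1: j=0 S=100.6908 intr=6.6692 cont=9.4552 V=9.4552[hold]; j=1 S=119.6460 intr=0.0000 cont=2.9083 V=2.9083[hold]  S*(1)=-
k=0: j=0 S=109.7600 intr=0.0000 cont=5.7641 V=5.7641[hold]  S*(0)=-

price = 5.7641
boundary = - - 92.3710 84.7387 92.3710 84.7387 92.3710
tree:
5.7641
9.4552 2.9083
14.9890 5.1924 1.1257
22.6213 8.9936 2.2341 0.2541
29.6230 14.9890 4.3464 0.5752 0.0000
36.0462 22.6213 8.2300 1.3019 0.0000 0.0000
41.9387 29.6230 14.9890 2.9466 0.0000 0.0000 0.0000
47.3442 36.0462 22.6213 6.6692 0.0000 0.0000 0.0000 0.0000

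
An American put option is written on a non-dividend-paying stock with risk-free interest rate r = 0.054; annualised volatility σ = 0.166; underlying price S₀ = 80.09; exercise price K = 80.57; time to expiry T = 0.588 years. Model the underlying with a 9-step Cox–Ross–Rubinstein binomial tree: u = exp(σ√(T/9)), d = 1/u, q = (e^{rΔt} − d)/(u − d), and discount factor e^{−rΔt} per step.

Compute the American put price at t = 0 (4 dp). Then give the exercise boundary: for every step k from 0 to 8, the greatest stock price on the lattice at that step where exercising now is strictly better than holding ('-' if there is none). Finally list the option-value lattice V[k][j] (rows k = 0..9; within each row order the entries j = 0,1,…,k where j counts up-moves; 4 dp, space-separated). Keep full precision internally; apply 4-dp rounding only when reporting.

Δt=0.06533  u=1.04334  d=0.95846  q=0.53103  discount=0.99648
step 9 (expiry): payoffs max(K−S,0) = 25.9020 21.0603 15.7898 10.0525 3.8072 0.0000 0.0000 0.0000 0.0000 0.0000
step 8: (k=8,j=0): S=57.0375, (K−S)⁺=23.5325, hold=23.2487 ⇒ V=23.5325 exercise | (k=8,j=1): S=62.0890, (K−S)⁺=18.4810, hold=18.1972 ⇒ V=18.4810 exercise | (k=8,j=2): S=67.5880, (K−S)⁺=12.9820, hold=12.6983 ⇒ V=12.9820 exercise | (k=8,j=3): S=73.5739, (K−S)⁺=6.9961, hold=6.7123 ⇒ V=6.9961 exercise | (k=8,j=4): S=80.0900, (K−S)⁺=0.4800, hold=1.7792 ⇒ V=1.7792 continue | (k=8,j=5): S=87.1832, (K−S)⁺=0.0000, hold=0.0000 ⇒ V=0.0000 continue | (k=8,j=6): S=94.9046, (K−S)⁺=0.0000, hold=0.0000 ⇒ V=0.0000 continue | (k=8,j=7): S=103.3098, (K−S)⁺=0.0000, hold=0.0000 ⇒ V=0.0000 continue | (k=8,j=8): S=112.4595, (K−S)⁺=0.0000, hold=0.0000 ⇒ V=0.0000 continue  boundary S*=73.5739
step 7: (k=7,j=0): S=59.5097, (K−S)⁺=21.0603, hold=20.7766 ⇒ V=21.0603 exercise | (k=7,j=1): S=64.7802, (K−S)⁺=15.7898, hold=15.5061 ⇒ V=15.7898 exercise | (k=7,j=2): S=70.5175, (K−S)⁺=10.0525, hold=9.7688 ⇒ V=10.0525 exercise | (k=7,j=3): S=76.7628, (K−S)⁺=3.8072, hold=4.2109 ⇒ V=4.2109 continue | (k=7,j=4): S=83.5614, (K−S)⁺=0.0000, hold=0.8314 ⇒ V=0.8314 continue | (k=7,j=5): S=90.9620, (K−S)⁺=0.0000, hold=0.0000 ⇒ V=0.0000 continue | (k=7,j=6): S=99.0181, (K−S)⁺=0.0000, hold=0.0000 ⇒ V=0.0000 continue | (k=7,j=7): S=107.7876, (K−S)⁺=0.0000, hold=0.0000 ⇒ V=0.0000 continue  boundary S*=70.5175
step 6: (k=6,j=0): S=62.0890, (K−S)⁺=18.4810, hold=18.1972 ⇒ V=18.4810 exercise | (k=6,j=1): S=67.5880, (K−S)⁺=12.9820, hold=12.6983 ⇒ V=12.9820 exercise | (k=6,j=2): S=73.5739, (K−S)⁺=6.9961, hold=6.9260 ⇒ V=6.9961 exercise | (k=6,j=3): S=80.0900, (K−S)⁺=0.4800, hold=2.4078 ⇒ V=2.4078 continue | (k=6,j=4): S=87.1832, (K−S)⁺=0.0000, hold=0.3885 ⇒ V=0.3885 continue | (k=6,j=5): S=94.9046, (K−S)⁺=0.0000, hold=0.0000 ⇒ V=0.0000 continue | (k=6,j=6): S=103.3098, (K−S)⁺=0.0000, hold=0.0000 ⇒ V=0.0000 continue  boundary S*=73.5739
step 5: (k=5,j=0): S=64.7802, (K−S)⁺=15.7898, hold=15.5061 ⇒ V=15.7898 exercise | (k=5,j=1): S=70.5175, (K−S)⁺=10.0525, hold=9.7688 ⇒ V=10.0525 exercise | (k=5,j=2): S=76.7628, (K−S)⁺=3.8072, hold=4.5435 ⇒ V=4.5435 continue | (k=5,j=3): S=83.5614, (K−S)⁺=0.0000, hold=1.3308 ⇒ V=1.3308 continue | (k=5,j=4): S=90.9620, (K−S)⁺=0.0000, hold=0.1816 ⇒ V=0.1816 continue | (k=5,j=5): S=99.0181, (K−S)⁺=0.0000, hold=0.0000 ⇒ V=0.0000 continue  boundary S*=70.5175
step 4: (k=4,j=0): S=67.5880, (K−S)⁺=12.9820, hold=12.6983 ⇒ V=12.9820 exercise | (k=4,j=1): S=73.5739, (K−S)⁺=6.9961, hold=7.1020 ⇒ V=7.1020 continue | (k=4,j=2): S=80.0900, (K−S)⁺=0.4800, hold=2.8275 ⇒ V=2.8275 continue | (k=4,j=3): S=87.1832, (K−S)⁺=0.0000, hold=0.7180 ⇒ V=0.7180 continue | (k=4,j=4): S=94.9046, (K−S)⁺=0.0000, hold=0.0849 ⇒ V=0.0849 continue  boundary S*=67.5880
step 3: (k=3,j=0): S=70.5175, (K−S)⁺=10.0525, hold=9.8248 ⇒ V=10.0525 exercise | (k=3,j=1): S=76.7628, (K−S)⁺=3.8072, hold=4.8151 ⇒ V=4.8151 continue | (k=3,j=2): S=83.5614, (K−S)⁺=0.0000, hold=1.7013 ⇒ V=1.7013 continue | (k=3,j=3): S=90.9620, (K−S)⁺=0.0000, hold=0.3804 ⇒ V=0.3804 continue  boundary S*=70.5175
step 2: (k=2,j=0): S=73.5739, (K−S)⁺=6.9961, hold=7.2457 ⇒ V=7.2457 continue | (k=2,j=1): S=80.0900, (K−S)⁺=0.4800, hold=3.1504 ⇒ V=3.1504 continue | (k=2,j=2): S=87.1832, (K−S)⁺=0.0000, hold=0.9963 ⇒ V=0.9963 continue  boundary S*=-
step 1: (k=1,j=0): S=76.7628, (K−S)⁺=3.8072, hold=5.0531 ⇒ V=5.0531 continue | (k=1,j=1): S=83.5614, (K−S)⁺=0.0000, hold=1.9995 ⇒ V=1.9995 continue  boundary S*=-
step 0: (k=0,j=0): S=80.0900, (K−S)⁺=0.4800, hold=3.4195 ⇒ V=3.4195 continue  boundary S*=-

price = 3.4195
boundary = - - - 70.5175 67.5880 70.5175 73.5739 70.5175 73.5739
tree:
3.4195
5.0531 1.9995
7.2457 3.1504 0.9963
10.0525 4.8151 1.7013 0.3804
12.9820 7.1020 2.8275 0.7180 0.0849
15.7898 10.0525 4.5435 1.3308 0.1816 0.0000
18.4810 12.9820 6.9961 2.4078 0.3885 0.0000 0.0000
21.0603 15.7898 10.0525 4.2109 0.8314 0.0000 0.0000 0.0000
23.5325 18.4810 12.9820 6.9961 1.7792 0.0000 0.0000 0.0000 0.0000
25.9020 21.0603 15.7898 10.0525 3.8072 0.0000 0.0000 0.0000 0.0000 0.0000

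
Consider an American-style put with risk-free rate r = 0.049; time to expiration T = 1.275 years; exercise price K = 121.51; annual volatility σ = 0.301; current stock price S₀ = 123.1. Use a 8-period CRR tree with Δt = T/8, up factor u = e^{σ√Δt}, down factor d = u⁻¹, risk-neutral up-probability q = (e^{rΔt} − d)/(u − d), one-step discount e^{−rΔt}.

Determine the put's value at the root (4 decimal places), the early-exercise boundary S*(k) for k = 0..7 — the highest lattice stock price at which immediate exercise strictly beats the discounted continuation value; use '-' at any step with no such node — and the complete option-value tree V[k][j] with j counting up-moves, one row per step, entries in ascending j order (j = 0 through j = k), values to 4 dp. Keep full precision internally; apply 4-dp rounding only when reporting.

price = 12.4646
boundary = - - - 85.8416 76.1221 85.8416 96.8020 109.1619
tree:
12.4646
18.3181 6.8646
26.0510 10.9492 2.9285
35.6684 16.9371 5.1925 0.7329
45.3879 25.2022 9.0198 1.4849 0.0000
54.0069 35.6684 15.2348 3.0084 0.0000 0.0000
61.6499 45.3879 24.7080 6.0949 0.0000 0.0000 0.0000
68.4276 54.0069 35.6684 12.3481 0.0000 0.0000 0.0000 0.0000
74.4379 61.6499 45.3879 24.7080 0.0000 0.0000 0.0000 0.0000 0.0000

Δt=0.15937, u=1.12768, d=0.88677, q=0.50254, disc=e^(-rΔt)=0.99222
k=8 terminal: V=max(K-S,0) → 74.4379 61.6499 45.3879 24.7080 0.0000 0.0000 0.0000 0.0000 0.0000
k=7: j=0 S=53.0824 intr=68.4276 cont=67.4824 V=68.4276[EX]; j=1 S=67.5031 intr=54.0069 cont=53.0616 V=54.0069[EX]; j=2 S=85.8416 intr=35.6684 cont=34.7232 V=35.6684[EX]; j=3 S=109.1619 intr=12.3481 cont=12.1957 V=12.3481[EX]; j=4 S=138.8177 intr=0.0000 cont=0.0000 V=0.0000[hold]; j=5 S=176.5300 intr=0.0000 cont=0.0000 V=0.0000[hold]; j=6 S=224.4875 intr=0.0000 cont=0.0000 V=0.0000[hold]; j=7 S=285.4735 intr=0.0000 cont=0.0000 V=0.0000[hold]  S*(7)=109.1619
k=6: j=0 S=59.8601 intr=61.6499 cont=60.7047 V=61.6499[EX]; j=1 S=76.1221 intr=45.3879 cont=44.4427 V=45.3879[EX]; j=2 S=96.8020 intr=24.7080 cont=23.7628 V=24.7080[EX]; j=3 S=123.1000 intr=0.0000 cont=6.0949 V=6.0949[hold]; j=4 S=156.5423 intr=0.0000 cont=0.0000 V=0.0000[hold]; j=5 S=199.0698 intr=0.0000 cont=0.0000 V=0.0000[hold]; j=6 S=253.1506 intr=0.0000 cont=0.0000 V=0.0000[hold]  S*(6)=96.8020
k=5: j=0 S=67.5031 intr=54.0069 cont=53.0616 V=54.0069[EX]; j=1 S=85.8416 intr=35.6684 cont=34.7232 V=35.6684[EX]; j=2 S=109.1619 intr=12.3481 cont=15.2348 V=15.2348[hold]; j=3 S=138.8177 intr=0.0000 cont=3.0084 V=3.0084[hold]; j=4 S=176.5300 intr=0.0000 cont=0.0000 V=0.0000[hold]; j=5 S=224.4875 intr=0.0000 cont=0.0000 V=0.0000[hold]  S*(5)=85.8416
k=4: j=0 S=76.1221 intr=45.3879 cont=44.4427 V=45.3879[EX]; j=1 S=96.8020 intr=24.7080 cont=25.2022 V=25.2022[hold]; j=2 S=123.1000 intr=0.0000 cont=9.0198 V=9.0198[hold]; j=3 S=156.5423 intr=0.0000 cont=1.4849 V=1.4849[hold]; j=4 S=199.0698 intr=0.0000 cont=0.0000 V=0.0000[hold]  S*(4)=76.1221
k=3: j=0 S=85.8416 intr=35.6684 cont=34.9696 V=35.6684[EX]; j=1 S=109.1619 intr=12.3481 cont=16.9371 V=16.9371[hold]; j=2 S=138.8177 intr=0.0000 cont=5.1925 V=5.1925[hold]; j=3 S=176.5300 intr=0.0000 cont=0.7329 V=0.7329[hold]  S*(3)=85.8416
k=2: j=0 S=96.8020 intr=24.7080 cont=26.0510 V=26.0510[hold]; j=1 S=123.1000 intr=0.0000 cont=10.9492 V=10.9492[hold]; j=2 S=156.5423 intr=0.0000 cont=2.9285 V=2.9285[hold]  S*(2)=-
k=1: j=0 S=109.1619 intr=12.3481 cont=18.3181 V=18.3181[hold]; j=1 S=138.8177 intr=0.0000 cont=6.8646 V=6.8646[hold]  S*(1)=-
k=0: j=0 S=123.1000 intr=0.0000 cont=12.4646 V=12.4646[hold]  S*(0)=-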